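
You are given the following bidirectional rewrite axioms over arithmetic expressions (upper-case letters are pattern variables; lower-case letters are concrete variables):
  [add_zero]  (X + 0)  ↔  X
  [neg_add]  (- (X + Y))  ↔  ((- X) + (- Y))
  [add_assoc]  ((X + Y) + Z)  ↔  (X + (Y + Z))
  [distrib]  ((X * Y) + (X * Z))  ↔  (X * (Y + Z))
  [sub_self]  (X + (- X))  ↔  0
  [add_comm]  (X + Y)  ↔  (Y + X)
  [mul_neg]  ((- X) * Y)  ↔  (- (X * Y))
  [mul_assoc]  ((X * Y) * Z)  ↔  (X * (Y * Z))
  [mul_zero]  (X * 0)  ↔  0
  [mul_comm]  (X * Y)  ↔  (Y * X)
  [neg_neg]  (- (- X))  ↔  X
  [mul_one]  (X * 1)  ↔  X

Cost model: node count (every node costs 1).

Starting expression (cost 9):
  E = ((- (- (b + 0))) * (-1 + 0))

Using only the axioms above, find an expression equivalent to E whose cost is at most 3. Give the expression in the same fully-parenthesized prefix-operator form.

1. [add_zero →] (b + 0)  →  b;  E = ((- (- b)) * (-1 + 0))
2. [add_zero →] (-1 + 0)  →  -1;  E = ((- (- b)) * -1)
3. [neg_neg →] (- (- b))  →  b;  cost 3 ≤ 3, done

(b * -1)   [cost 3]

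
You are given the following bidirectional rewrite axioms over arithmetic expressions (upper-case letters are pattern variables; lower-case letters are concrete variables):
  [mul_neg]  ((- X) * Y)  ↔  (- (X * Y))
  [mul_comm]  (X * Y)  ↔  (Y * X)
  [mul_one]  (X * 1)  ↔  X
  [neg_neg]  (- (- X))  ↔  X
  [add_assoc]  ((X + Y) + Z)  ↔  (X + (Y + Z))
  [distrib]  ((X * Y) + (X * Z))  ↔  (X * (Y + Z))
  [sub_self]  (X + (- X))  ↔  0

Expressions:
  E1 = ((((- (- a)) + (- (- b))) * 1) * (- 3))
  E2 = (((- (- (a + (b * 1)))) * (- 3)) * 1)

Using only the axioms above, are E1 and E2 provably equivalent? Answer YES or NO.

(1) (((- (- a)) + (- (- b))) * 1)  =[mul_one →]=  ((- (- a)) + (- (- b)))    ⊢ (((- (- a)) + (- (- b))) * (- 3))
(2) (- (- a))  =[neg_neg →]=  a    ⊢ ((a + (- (- b))) * (- 3))
(3) (- (- b))  =[neg_neg →]=  b    ⊢ ((a + b) * (- 3))
(4) b  =[mul_one ←]=  (b * 1)    ⊢ ((a + (b * 1)) * (- 3))
(5) ((a + (b * 1)) * (- 3))  =[mul_one ←]=  (((a + (b * 1)) * (- 3)) * 1)
(6) (a + (b * 1))  =[neg_neg ←]=  (- (- (a + (b * 1))))    ⊢ E2

YES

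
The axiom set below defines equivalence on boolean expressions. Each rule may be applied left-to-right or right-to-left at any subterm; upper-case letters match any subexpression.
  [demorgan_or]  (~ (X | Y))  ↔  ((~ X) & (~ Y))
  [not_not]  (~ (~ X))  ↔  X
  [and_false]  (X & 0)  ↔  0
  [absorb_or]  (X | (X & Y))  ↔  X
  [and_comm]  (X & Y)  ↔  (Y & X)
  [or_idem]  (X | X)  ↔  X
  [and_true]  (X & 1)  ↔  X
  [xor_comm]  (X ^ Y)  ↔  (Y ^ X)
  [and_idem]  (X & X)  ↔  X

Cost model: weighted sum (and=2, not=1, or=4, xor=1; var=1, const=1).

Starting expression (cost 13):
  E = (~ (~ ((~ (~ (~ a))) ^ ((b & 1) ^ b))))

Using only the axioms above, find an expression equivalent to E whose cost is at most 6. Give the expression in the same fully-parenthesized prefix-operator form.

1. [not_not →] (~ (~ ((~ (~ (~ a))) ^ ((b & 1) ^ b))))  →  ((~ (~ (~ a))) ^ ((b & 1) ^ b))
2. [not_not →] (~ (~ (~ a)))  →  (~ a);  E = ((~ a) ^ ((b & 1) ^ b))
3. [and_true →] (b & 1)  →  b;  cost 6 ≤ 6, done

((~ a) ^ (b ^ b))   [cost 6]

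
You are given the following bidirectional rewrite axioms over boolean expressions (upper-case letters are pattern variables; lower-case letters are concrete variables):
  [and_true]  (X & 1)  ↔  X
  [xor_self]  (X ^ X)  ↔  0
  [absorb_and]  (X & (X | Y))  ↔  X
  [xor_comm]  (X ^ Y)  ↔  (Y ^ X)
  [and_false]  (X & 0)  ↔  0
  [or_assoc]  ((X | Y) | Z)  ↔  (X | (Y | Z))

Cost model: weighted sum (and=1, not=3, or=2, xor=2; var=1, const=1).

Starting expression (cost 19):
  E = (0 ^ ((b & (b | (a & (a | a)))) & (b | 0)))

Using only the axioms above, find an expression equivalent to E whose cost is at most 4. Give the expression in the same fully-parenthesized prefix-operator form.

(0 ^ b)   [cost 4]

1. [absorb_and →] (a & (a | a))  →  a;  E = (0 ^ ((b & (b | a)) & (b | 0)))
2. [absorb_and →] (b & (b | a))  →  b;  E = (0 ^ (b & (b | 0)))
3. [absorb_and →] (b & (b | 0))  →  b;  cost 4 ≤ 4, done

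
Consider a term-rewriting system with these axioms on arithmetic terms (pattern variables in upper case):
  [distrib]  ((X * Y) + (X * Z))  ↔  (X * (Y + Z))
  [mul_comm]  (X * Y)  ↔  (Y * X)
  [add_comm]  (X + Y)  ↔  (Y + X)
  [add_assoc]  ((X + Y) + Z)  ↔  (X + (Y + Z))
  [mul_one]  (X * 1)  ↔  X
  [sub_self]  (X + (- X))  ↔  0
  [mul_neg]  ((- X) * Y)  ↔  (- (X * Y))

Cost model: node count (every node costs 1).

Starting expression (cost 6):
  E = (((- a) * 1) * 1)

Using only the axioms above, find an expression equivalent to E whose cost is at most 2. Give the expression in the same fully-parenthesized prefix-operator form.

(- a)   [cost 2]

(1) ((- a) * 1)  =[mul_one →]=  (- a)    ⊢ ((- a) * 1)
(2) ((- a) * 1)  =[mul_neg →]=  (- (a * 1))
(3) (a * 1)  =[mul_one →]=  a    ⊢ cost 2, within 2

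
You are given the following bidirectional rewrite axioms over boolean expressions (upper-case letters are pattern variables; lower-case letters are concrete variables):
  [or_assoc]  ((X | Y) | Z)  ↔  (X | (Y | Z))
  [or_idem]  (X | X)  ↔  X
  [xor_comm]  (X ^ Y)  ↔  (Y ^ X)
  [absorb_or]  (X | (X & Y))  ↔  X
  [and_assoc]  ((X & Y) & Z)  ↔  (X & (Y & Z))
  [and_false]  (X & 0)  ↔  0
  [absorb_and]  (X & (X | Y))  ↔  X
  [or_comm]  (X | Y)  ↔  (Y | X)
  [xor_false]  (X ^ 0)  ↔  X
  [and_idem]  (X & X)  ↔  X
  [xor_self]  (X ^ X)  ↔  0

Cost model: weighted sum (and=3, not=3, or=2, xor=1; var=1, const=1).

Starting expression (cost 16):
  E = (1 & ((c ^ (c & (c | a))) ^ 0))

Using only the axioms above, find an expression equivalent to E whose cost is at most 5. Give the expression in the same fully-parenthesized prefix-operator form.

(1 & 0)   [cost 5]

1. [absorb_and →] (c & (c | a))  →  c;  E = (1 & ((c ^ c) ^ 0))
2. [xor_false →] ((c ^ c) ^ 0)  →  (c ^ c);  E = (1 & (c ^ c))
3. [xor_self →] (c ^ c)  →  0;  cost 5 ≤ 5, done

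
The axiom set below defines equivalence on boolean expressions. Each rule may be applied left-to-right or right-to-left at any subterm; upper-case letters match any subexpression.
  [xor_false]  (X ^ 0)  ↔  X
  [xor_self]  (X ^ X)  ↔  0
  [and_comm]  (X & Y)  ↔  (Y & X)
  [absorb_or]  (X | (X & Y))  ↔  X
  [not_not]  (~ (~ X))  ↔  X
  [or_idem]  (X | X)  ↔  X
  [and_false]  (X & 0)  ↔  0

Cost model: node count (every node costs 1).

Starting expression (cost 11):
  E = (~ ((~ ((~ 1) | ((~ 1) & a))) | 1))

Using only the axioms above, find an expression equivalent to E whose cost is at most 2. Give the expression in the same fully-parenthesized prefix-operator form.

1. [absorb_or →] ((~ 1) | ((~ 1) & a))  →  (~ 1);  E = (~ ((~ (~ 1)) | 1))
2. [not_not →] (~ (~ 1))  →  1;  E = (~ (1 | 1))
3. [or_idem →] (1 | 1)  →  1;  cost 2 ≤ 2, done

(~ 1)   [cost 2]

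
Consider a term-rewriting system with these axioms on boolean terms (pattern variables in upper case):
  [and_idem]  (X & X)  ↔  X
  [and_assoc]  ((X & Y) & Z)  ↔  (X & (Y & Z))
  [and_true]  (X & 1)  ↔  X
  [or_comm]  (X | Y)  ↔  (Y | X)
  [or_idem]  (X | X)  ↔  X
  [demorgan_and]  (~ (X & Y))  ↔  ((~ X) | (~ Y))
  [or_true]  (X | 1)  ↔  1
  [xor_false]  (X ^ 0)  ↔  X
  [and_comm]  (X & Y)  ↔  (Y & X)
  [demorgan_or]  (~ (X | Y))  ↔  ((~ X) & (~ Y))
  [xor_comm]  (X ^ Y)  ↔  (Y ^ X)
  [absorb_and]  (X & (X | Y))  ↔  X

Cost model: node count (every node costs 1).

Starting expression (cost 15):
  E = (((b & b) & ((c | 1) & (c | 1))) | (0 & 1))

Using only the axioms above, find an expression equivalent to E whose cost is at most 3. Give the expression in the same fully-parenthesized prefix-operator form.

(b | 0)   [cost 3]

step 1: and_idem (→) rewrites ((c | 1) & (c | 1)) into (c | 1), now (((b & b) & (c | 1)) | (0 & 1))
step 2: or_true (→) rewrites (c | 1) into 1, now (((b & b) & 1) | (0 & 1))
step 3: and_true (→) rewrites ((b & b) & 1) into (b & b), now ((b & b) | (0 & 1))
step 4: and_true (→) rewrites (0 & 1) into 0, now ((b & b) | 0)
step 5: and_idem (→) rewrites (b & b) into b, reaching cost 3 (bound 3)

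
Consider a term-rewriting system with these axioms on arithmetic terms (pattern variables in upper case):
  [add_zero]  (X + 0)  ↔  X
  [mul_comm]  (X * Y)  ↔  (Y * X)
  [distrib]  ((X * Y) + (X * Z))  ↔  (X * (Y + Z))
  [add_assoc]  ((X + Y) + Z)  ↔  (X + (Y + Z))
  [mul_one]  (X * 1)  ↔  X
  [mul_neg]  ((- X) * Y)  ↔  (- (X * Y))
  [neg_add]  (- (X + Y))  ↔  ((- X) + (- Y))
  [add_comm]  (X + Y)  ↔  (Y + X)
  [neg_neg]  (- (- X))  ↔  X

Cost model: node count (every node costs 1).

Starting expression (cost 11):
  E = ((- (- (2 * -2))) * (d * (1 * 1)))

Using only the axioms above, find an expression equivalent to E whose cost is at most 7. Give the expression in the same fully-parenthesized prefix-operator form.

((2 * -2) * (d * 1))   [cost 7]

(1) (1 * 1)  =[mul_one →]=  1    ⊢ ((- (- (2 * -2))) * (d * 1))
(2) (- (- (2 * -2)))  =[neg_neg →]=  (2 * -2)    ⊢ cost 7, within 7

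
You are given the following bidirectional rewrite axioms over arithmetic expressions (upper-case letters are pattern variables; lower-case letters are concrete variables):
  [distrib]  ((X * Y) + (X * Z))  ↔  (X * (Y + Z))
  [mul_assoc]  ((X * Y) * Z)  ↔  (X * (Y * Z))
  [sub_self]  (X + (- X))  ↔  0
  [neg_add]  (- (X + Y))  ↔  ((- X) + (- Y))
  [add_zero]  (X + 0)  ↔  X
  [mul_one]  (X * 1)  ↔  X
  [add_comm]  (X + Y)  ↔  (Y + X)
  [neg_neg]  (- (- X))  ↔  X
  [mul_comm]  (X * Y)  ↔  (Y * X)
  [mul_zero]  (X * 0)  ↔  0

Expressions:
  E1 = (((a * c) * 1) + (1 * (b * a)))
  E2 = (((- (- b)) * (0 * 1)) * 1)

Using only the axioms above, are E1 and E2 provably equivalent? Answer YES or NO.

Every axiom is a valid identity, so a rewrite proof would force E1 and E2 to agree under every assignment.
At a=1, b=0, c=1: E1 = 1 but E2 = 0; they differ, so no derivation exists.

NO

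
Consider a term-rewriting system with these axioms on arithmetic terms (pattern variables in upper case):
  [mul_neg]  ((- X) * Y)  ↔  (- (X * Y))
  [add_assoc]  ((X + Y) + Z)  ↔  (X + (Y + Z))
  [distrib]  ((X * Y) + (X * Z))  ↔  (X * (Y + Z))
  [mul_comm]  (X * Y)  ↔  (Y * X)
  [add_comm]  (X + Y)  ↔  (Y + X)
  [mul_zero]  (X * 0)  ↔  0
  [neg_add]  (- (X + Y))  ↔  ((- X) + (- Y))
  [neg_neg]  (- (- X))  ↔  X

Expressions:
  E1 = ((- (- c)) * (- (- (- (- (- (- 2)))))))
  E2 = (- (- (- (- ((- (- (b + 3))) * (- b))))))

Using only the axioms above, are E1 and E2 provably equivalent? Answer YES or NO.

The axioms are sound identities: if E1 ↔* E2 then E1 and E2 evaluate identically under any assignment.
Under b=0, c=1: E1 evaluates to 2, E2 to 0. Distinct ⇒ no rewrite sequence connects them.

NO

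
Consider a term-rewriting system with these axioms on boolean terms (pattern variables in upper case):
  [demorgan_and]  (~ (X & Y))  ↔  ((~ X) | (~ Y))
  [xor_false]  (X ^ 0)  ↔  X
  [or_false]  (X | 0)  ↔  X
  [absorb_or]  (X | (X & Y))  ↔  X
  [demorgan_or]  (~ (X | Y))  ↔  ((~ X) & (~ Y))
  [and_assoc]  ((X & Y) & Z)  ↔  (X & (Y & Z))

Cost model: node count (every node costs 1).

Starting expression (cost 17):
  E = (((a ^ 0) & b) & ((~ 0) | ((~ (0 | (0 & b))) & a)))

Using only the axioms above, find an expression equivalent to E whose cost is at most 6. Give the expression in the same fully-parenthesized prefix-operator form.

step 1: absorb_or (→) rewrites (0 | (0 & b)) into 0, now (((a ^ 0) & b) & ((~ 0) | ((~ 0) & a)))
step 2: absorb_or (→) rewrites ((~ 0) | ((~ 0) & a)) into (~ 0), now (((a ^ 0) & b) & (~ 0))
step 3: xor_false (→) rewrites (a ^ 0) into a, reaching cost 6 (bound 6)

((a & b) & (~ 0))   [cost 6]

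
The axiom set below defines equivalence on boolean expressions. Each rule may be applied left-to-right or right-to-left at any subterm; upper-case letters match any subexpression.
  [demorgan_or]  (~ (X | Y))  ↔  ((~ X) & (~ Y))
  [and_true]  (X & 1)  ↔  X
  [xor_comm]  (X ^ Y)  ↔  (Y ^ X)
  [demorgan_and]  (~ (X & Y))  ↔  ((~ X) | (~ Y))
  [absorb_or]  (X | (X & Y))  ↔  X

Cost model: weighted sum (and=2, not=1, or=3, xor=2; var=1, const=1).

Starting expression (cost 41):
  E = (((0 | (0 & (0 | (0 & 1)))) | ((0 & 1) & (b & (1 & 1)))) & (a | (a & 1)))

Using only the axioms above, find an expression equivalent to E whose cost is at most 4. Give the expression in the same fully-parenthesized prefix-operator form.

(0 & a)   [cost 4]

(1) (0 | (0 & 1))  =[absorb_or →]=  0    ⊢ (((0 | (0 & 0)) | ((0 & 1) & (b & (1 & 1)))) & (a | (a & 1)))
(2) (0 & 1)  =[and_true →]=  0    ⊢ (((0 | (0 & 0)) | (0 & (b & (1 & 1)))) & (a | (a & 1)))
(3) (a | (a & 1))  =[absorb_or →]=  a    ⊢ (((0 | (0 & 0)) | (0 & (b & (1 & 1)))) & a)
(4) (1 & 1)  =[and_true →]=  1    ⊢ (((0 | (0 & 0)) | (0 & (b & 1))) & a)
(5) (b & 1)  =[and_true →]=  b    ⊢ (((0 | (0 & 0)) | (0 & b)) & a)
(6) (0 | (0 & 0))  =[absorb_or →]=  0    ⊢ ((0 | (0 & b)) & a)
(7) (0 | (0 & b))  =[absorb_or →]=  0    ⊢ cost 4, within 4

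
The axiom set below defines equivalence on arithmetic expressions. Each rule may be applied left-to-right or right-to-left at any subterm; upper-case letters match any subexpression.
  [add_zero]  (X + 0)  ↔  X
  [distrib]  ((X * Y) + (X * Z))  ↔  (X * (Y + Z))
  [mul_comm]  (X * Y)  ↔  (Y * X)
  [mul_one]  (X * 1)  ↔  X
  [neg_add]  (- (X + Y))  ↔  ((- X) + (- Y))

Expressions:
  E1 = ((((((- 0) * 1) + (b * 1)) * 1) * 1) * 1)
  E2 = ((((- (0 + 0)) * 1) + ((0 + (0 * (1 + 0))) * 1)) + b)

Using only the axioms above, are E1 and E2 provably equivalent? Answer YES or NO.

YES

(1) ((((- 0) * 1) + (b * 1)) * 1)  =[mul_one →]=  (((- 0) * 1) + (b * 1))    ⊢ (((((- 0) * 1) + (b * 1)) * 1) * 1)
(2) ((- 0) * 1)  =[mul_one →]=  (- 0)    ⊢ ((((- 0) + (b * 1)) * 1) * 1)
(3) (b * 1)  =[mul_one →]=  b    ⊢ ((((- 0) + b) * 1) * 1)
(4) ((((- 0) + b) * 1) * 1)  =[mul_one →]=  (((- 0) + b) * 1)
(5) (((- 0) + b) * 1)  =[mul_one →]=  ((- 0) + b)
(6) (- 0)  =[mul_one ←]=  ((- 0) * 1)    ⊢ (((- 0) * 1) + b)
(7) ((- 0) * 1)  =[add_zero ←]=  (((- 0) * 1) + 0)    ⊢ ((((- 0) * 1) + 0) + b)
(8) 0  =[add_zero ←]=  (0 + 0)    ⊢ ((((- 0) * 1) + (0 + 0)) + b)
(9) 0  =[mul_one ←]=  (0 * 1)    ⊢ ((((- 0) * 1) + (0 + (0 * 1))) + b)
(10) (0 + (0 * 1))  =[mul_one ←]=  ((0 + (0 * 1)) * 1)    ⊢ ((((- 0) * 1) + ((0 + (0 * 1)) * 1)) + b)
(11) 0  =[add_zero ←]=  (0 + 0)    ⊢ ((((- (0 + 0)) * 1) + ((0 + (0 * 1)) * 1)) + b)
(12) 1  =[add_zero ←]=  (1 + 0)    ⊢ E2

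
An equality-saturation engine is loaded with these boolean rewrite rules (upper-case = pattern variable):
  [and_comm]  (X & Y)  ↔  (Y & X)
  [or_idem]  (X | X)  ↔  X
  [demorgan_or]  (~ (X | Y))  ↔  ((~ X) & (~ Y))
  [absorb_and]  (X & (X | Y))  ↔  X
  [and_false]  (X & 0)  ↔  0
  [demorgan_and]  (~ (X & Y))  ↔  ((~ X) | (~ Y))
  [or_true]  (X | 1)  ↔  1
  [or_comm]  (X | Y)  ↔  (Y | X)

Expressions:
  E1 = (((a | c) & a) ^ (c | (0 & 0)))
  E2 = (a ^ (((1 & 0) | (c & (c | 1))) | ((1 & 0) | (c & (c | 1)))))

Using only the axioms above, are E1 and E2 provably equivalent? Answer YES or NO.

YES

1. [and_comm →] ((a | c) & a)  →  (a & (a | c));  E1 = ((a & (a | c)) ^ (c | (0 & 0)))
2. [and_false →] (0 & 0)  →  0;  E1 = ((a & (a | c)) ^ (c | 0))
3. [absorb_and →] (a & (a | c))  →  a;  E1 = (a ^ (c | 0))
4. [absorb_and ←] c  →  (c & (c | 1));  E1 = (a ^ ((c & (c | 1)) | 0))
5. [or_comm →] ((c & (c | 1)) | 0)  →  (0 | (c & (c | 1)));  E1 = (a ^ (0 | (c & (c | 1))))
6. [and_false ←] 0  →  (1 & 0);  E1 = (a ^ ((1 & 0) | (c & (c | 1))))
7. [or_idem ←] ((1 & 0) | (c & (c | 1)))  →  (((1 & 0) | (c & (c | 1))) | ((1 & 0) | (c & (c | 1))));  this is E2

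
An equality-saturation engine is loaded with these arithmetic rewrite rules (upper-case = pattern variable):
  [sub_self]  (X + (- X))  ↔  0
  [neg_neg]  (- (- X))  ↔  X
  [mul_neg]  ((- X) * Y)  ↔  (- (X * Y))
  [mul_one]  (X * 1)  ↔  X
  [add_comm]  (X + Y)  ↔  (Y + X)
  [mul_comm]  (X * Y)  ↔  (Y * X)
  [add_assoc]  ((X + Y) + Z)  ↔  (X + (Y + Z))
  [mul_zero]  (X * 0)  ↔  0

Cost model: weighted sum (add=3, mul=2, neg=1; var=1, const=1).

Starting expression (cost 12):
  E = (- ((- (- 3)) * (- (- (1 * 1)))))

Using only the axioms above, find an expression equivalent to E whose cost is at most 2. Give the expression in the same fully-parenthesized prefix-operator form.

step 1: mul_one (→) rewrites (1 * 1) into 1, now (- ((- (- 3)) * (- (- 1))))
step 2: neg_neg (→) rewrites (- (- 1)) into 1, now (- ((- (- 3)) * 1))
step 3: mul_one (→) rewrites ((- (- 3)) * 1) into (- (- 3)), now (- (- (- 3)))
step 4: neg_neg (→) rewrites (- (- 3)) into 3, reaching cost 2 (bound 2)

(- 3)   [cost 2]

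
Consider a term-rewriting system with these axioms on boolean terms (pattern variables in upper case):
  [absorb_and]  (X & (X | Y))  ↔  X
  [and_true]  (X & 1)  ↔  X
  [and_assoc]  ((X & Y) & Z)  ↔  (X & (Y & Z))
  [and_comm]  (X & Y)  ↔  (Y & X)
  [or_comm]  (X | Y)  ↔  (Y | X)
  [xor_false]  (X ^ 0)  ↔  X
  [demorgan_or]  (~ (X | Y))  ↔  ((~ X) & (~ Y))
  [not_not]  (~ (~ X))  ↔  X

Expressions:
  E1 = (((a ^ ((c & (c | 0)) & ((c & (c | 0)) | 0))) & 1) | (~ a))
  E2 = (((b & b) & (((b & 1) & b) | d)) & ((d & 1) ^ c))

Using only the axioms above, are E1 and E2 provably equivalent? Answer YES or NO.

The axioms are sound identities: if E1 ↔* E2 then E1 and E2 evaluate identically under any assignment.
Under a=0, b=0, c=0, d=0: E1 evaluates to 1, E2 to 0. Distinct ⇒ no rewrite sequence connects them.

NO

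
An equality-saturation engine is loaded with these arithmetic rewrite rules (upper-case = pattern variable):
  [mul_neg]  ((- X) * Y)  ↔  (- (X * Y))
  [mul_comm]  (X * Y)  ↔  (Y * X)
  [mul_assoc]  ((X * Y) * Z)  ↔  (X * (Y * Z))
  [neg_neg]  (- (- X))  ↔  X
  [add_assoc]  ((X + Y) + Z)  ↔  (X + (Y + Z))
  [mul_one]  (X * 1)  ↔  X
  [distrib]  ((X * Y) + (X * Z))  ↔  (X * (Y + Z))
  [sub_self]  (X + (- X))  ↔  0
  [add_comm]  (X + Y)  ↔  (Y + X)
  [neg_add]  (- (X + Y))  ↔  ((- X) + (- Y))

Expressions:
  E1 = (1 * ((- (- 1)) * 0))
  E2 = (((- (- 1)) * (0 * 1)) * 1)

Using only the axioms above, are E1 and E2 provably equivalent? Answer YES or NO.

YES

step 1: mul_comm (→) rewrites ((- (- 1)) * 0) into (0 * (- (- 1))), now (1 * (0 * (- (- 1))))
step 2: neg_neg (→) rewrites (- (- 1)) into 1, now (1 * (0 * 1))
step 3: mul_one (→) rewrites (0 * 1) into 0, now (1 * 0)
step 4: mul_one (←) rewrites (1 * 0) into ((1 * 0) * 1)
step 5: neg_neg (←) rewrites 1 into (- (- 1)), now (((- (- 1)) * 0) * 1)
step 6: mul_one (←) rewrites 0 into (0 * 1), which is E2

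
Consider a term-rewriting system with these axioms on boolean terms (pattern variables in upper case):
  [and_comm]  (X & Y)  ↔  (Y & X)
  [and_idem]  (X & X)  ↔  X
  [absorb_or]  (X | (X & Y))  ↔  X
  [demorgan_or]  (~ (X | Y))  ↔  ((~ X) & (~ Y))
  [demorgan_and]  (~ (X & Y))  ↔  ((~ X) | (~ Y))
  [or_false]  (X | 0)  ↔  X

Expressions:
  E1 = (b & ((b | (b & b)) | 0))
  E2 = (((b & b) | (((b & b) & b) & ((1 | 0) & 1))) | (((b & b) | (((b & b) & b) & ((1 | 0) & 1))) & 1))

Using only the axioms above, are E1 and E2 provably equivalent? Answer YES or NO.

YES

1. [and_comm →] (b & ((b | (b & b)) | 0))  →  (((b | (b & b)) | 0) & b)
2. [absorb_or →] (b | (b & b))  →  b;  E1 = ((b | 0) & b)
3. [or_false →] (b | 0)  →  b;  E1 = (b & b)
4. [absorb_or ←] (b & b)  →  ((b & b) | ((b & b) & 1))
5. [and_idem ←] 1  →  (1 & 1);  E1 = ((b & b) | ((b & b) & (1 & 1)))
6. [or_false ←] 1  →  (1 | 0);  E1 = ((b & b) | ((b & b) & ((1 | 0) & 1)))
7. [and_idem ←] b  →  (b & b);  E1 = ((b & b) | (((b & b) & b) & ((1 | 0) & 1)))
8. [absorb_or ←] ((b & b) | (((b & b) & b) & ((1 | 0) & 1)))  →  (((b & b) | (((b & b) & b) & ((1 | 0) & 1))) | (((b & b) | (((b & b) & b) & ((1 | 0) & 1))) & 1));  this is E2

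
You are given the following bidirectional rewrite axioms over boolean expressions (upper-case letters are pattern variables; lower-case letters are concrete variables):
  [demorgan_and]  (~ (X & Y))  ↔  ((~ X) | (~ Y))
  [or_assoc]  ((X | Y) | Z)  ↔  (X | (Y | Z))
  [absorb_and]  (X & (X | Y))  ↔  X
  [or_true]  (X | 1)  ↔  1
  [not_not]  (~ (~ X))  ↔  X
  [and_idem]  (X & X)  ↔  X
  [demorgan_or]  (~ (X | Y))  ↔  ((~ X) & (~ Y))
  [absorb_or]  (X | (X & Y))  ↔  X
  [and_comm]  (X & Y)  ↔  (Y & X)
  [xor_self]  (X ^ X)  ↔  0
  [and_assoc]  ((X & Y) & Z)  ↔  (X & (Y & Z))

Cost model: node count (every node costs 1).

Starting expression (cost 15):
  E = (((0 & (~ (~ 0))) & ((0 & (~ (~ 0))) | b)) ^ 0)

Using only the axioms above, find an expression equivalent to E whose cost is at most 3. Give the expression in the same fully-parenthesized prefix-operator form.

(0 ^ 0)   [cost 3]

1. [absorb_and →] ((0 & (~ (~ 0))) & ((0 & (~ (~ 0))) | b))  →  (0 & (~ (~ 0)));  E = ((0 & (~ (~ 0))) ^ 0)
2. [not_not →] (~ (~ 0))  →  0;  E = ((0 & 0) ^ 0)
3. [and_idem →] (0 & 0)  →  0;  cost 3 ≤ 3, done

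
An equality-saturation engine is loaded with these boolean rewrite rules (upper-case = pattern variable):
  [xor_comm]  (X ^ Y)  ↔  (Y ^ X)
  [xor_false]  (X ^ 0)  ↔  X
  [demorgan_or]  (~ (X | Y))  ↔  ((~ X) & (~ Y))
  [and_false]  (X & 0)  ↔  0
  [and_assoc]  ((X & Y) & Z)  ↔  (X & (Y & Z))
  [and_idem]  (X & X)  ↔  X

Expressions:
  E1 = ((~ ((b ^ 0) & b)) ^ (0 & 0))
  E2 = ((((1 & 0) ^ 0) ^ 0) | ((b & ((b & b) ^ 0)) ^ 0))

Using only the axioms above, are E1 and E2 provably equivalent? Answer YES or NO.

NO

Every axiom is a valid identity, so a rewrite proof would force E1 and E2 to agree under every assignment.
At b=0: E1 = 1 but E2 = 0; they differ, so no derivation exists.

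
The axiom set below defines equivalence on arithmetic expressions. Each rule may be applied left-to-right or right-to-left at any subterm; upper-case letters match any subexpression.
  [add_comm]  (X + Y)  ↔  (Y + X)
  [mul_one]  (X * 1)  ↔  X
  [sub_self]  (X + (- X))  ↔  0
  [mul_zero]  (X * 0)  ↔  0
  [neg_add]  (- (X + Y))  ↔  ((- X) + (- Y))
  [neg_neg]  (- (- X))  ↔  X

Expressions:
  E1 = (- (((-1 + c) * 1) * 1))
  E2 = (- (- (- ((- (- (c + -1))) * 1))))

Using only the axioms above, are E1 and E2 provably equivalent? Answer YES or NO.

(1) ((-1 + c) * 1)  =[mul_one →]=  (-1 + c)    ⊢ (- ((-1 + c) * 1))
(2) ((-1 + c) * 1)  =[mul_one →]=  (-1 + c)    ⊢ (- (-1 + c))
(3) (-1 + c)  =[add_comm →]=  (c + -1)    ⊢ (- (c + -1))
(4) (- (c + -1))  =[neg_neg ←]=  (- (- (- (c + -1))))
(5) (c + -1)  =[neg_neg ←]=  (- (- (c + -1)))    ⊢ (- (- (- (- (- (c + -1))))))
(6) (- (- (c + -1)))  =[mul_one ←]=  ((- (- (c + -1))) * 1)    ⊢ E2

YES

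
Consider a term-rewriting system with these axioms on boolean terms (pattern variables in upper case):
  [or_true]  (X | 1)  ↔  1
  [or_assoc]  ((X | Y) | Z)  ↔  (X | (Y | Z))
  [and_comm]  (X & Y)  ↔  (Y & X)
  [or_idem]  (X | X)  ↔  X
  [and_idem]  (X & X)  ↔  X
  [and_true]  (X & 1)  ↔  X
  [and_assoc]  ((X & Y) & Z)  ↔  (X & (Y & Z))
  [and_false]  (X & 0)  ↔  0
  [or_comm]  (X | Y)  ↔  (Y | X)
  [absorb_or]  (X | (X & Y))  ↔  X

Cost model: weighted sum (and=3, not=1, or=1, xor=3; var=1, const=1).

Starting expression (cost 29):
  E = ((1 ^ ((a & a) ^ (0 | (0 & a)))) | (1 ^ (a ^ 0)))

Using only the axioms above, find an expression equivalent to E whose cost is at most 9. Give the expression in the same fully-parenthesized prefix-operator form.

(1) (a & a)  =[and_idem →]=  a    ⊢ ((1 ^ (a ^ (0 | (0 & a)))) | (1 ^ (a ^ 0)))
(2) (0 | (0 & a))  =[absorb_or →]=  0    ⊢ ((1 ^ (a ^ 0)) | (1 ^ (a ^ 0)))
(3) ((1 ^ (a ^ 0)) | (1 ^ (a ^ 0)))  =[or_idem →]=  (1 ^ (a ^ 0))    ⊢ cost 9, within 9

(1 ^ (a ^ 0))   [cost 9]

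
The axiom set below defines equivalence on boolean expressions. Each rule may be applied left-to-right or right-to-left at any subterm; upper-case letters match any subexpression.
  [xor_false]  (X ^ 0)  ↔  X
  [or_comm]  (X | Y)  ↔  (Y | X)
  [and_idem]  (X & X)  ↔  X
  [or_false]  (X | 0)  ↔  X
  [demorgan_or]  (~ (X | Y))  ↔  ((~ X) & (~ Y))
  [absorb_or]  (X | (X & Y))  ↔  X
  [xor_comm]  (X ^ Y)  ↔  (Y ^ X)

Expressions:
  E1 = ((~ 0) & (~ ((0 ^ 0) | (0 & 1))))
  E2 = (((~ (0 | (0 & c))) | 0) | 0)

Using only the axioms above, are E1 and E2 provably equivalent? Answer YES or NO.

1. [xor_false →] (0 ^ 0)  →  0;  E1 = ((~ 0) & (~ (0 | (0 & 1))))
2. [absorb_or →] (0 | (0 & 1))  →  0;  E1 = ((~ 0) & (~ 0))
3. [and_idem →] ((~ 0) & (~ 0))  →  (~ 0)
4. [or_false ←] (~ 0)  →  ((~ 0) | 0)
5. [or_false ←] ((~ 0) | 0)  →  (((~ 0) | 0) | 0)
6. [absorb_or ←] 0  →  (0 | (0 & c));  this is E2

YES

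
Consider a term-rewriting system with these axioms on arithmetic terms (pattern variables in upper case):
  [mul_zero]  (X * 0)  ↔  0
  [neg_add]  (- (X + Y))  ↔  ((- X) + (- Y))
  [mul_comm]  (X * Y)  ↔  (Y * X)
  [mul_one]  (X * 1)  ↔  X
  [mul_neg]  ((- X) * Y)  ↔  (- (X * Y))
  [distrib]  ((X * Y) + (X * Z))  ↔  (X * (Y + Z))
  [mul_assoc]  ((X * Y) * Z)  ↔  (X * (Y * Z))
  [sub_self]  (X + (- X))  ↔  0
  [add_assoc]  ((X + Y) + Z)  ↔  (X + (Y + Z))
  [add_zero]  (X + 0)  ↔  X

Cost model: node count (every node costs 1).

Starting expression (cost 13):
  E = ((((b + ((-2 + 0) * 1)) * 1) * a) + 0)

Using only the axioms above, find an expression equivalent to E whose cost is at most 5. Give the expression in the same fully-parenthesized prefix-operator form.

((b + -2) * a)   [cost 5]

step 1: mul_one (→) rewrites ((-2 + 0) * 1) into (-2 + 0), now ((((b + (-2 + 0)) * 1) * a) + 0)
step 2: add_zero (→) rewrites ((((b + (-2 + 0)) * 1) * a) + 0) into (((b + (-2 + 0)) * 1) * a)
step 3: add_zero (→) rewrites (-2 + 0) into -2, now (((b + -2) * 1) * a)
step 4: mul_one (→) rewrites ((b + -2) * 1) into (b + -2), reaching cost 5 (bound 5)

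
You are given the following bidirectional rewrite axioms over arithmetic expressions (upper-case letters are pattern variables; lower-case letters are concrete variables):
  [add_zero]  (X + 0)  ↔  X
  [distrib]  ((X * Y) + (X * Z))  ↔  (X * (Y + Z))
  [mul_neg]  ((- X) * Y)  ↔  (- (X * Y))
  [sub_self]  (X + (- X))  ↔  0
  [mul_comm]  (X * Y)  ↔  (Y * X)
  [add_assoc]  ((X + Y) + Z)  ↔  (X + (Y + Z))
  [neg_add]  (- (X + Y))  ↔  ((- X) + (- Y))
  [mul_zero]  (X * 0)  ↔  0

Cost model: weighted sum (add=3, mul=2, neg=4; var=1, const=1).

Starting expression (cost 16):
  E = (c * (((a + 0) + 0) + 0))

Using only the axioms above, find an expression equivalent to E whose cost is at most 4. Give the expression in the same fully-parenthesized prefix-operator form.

(c * a)   [cost 4]

1. [add_zero →] (a + 0)  →  a;  E = (c * ((a + 0) + 0))
2. [add_zero →] ((a + 0) + 0)  →  (a + 0);  E = (c * (a + 0))
3. [add_zero →] (a + 0)  →  a;  cost 4 ≤ 4, done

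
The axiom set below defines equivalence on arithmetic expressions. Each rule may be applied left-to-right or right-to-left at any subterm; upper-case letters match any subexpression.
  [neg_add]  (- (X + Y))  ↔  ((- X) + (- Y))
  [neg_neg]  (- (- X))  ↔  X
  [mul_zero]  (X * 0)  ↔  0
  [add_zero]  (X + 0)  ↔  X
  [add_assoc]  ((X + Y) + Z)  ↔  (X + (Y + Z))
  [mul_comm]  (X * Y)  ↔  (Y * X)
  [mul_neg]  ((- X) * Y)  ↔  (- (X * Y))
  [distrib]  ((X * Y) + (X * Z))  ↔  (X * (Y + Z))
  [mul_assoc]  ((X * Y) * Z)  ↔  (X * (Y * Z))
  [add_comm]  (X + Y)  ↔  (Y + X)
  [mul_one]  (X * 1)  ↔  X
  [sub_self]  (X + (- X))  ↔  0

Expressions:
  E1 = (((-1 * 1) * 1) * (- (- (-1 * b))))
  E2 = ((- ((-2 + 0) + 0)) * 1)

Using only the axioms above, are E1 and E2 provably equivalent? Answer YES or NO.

Every axiom is a valid identity, so a rewrite proof would force E1 and E2 to agree under every assignment.
At b=0: E1 = 0 but E2 = 2; they differ, so no derivation exists.

NO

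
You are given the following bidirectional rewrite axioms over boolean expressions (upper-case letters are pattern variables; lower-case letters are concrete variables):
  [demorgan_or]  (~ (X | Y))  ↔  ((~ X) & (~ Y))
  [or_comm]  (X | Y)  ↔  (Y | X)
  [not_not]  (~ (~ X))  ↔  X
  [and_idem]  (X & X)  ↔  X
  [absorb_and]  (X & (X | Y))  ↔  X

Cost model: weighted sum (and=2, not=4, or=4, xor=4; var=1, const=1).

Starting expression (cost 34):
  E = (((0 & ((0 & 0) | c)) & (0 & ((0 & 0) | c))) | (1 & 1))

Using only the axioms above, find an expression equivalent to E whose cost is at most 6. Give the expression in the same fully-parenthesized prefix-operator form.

step 1: and_idem (→) rewrites ((0 & ((0 & 0) | c)) & (0 & ((0 & 0) | c))) into (0 & ((0 & 0) | c)), now ((0 & ((0 & 0) | c)) | (1 & 1))
step 2: and_idem (→) rewrites (0 & 0) into 0, now ((0 & (0 | c)) | (1 & 1))
step 3: and_idem (→) rewrites (1 & 1) into 1, now ((0 & (0 | c)) | 1)
step 4: absorb_and (→) rewrites (0 & (0 | c)) into 0, reaching cost 6 (bound 6)

(0 | 1)   [cost 6]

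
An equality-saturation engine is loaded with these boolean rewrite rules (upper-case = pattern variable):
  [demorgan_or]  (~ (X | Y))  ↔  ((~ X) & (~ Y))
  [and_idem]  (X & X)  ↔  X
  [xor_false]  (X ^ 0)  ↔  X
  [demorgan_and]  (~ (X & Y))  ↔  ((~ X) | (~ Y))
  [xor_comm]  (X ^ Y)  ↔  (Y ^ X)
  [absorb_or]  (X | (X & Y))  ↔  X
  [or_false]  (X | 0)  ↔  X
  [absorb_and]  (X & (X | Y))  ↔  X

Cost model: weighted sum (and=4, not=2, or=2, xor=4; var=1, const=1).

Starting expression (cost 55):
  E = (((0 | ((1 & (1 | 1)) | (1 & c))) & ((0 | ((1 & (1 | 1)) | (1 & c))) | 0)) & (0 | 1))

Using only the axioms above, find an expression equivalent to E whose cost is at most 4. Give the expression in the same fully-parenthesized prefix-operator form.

(0 | 1)   [cost 4]

step 1: absorb_and (→) rewrites ((0 | ((1 & (1 | 1)) | (1 & c))) & ((0 | ((1 & (1 | 1)) | (1 & c))) | 0)) into (0 | ((1 & (1 | 1)) | (1 & c))), now ((0 | ((1 & (1 | 1)) | (1 & c))) & (0 | 1))
step 2: absorb_and (→) rewrites (1 & (1 | 1)) into 1, now ((0 | (1 | (1 & c))) & (0 | 1))
step 3: absorb_or (→) rewrites (1 | (1 & c)) into 1, now ((0 | 1) & (0 | 1))
step 4: and_idem (→) rewrites ((0 | 1) & (0 | 1)) into (0 | 1), reaching cost 4 (bound 4)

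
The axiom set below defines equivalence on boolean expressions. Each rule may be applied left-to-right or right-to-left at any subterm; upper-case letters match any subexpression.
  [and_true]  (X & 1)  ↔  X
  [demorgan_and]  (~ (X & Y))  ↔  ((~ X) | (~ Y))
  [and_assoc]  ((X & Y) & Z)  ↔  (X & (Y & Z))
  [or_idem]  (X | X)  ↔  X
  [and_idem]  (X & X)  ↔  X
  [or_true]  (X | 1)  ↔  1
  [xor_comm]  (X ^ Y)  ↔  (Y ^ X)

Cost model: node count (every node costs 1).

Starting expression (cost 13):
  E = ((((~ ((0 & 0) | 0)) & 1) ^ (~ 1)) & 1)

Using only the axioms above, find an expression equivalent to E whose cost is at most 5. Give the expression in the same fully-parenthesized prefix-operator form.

1. [and_idem →] (0 & 0)  →  0;  E = ((((~ (0 | 0)) & 1) ^ (~ 1)) & 1)
2. [and_true →] ((((~ (0 | 0)) & 1) ^ (~ 1)) & 1)  →  (((~ (0 | 0)) & 1) ^ (~ 1))
3. [or_idem →] (0 | 0)  →  0;  E = (((~ 0) & 1) ^ (~ 1))
4. [and_true →] ((~ 0) & 1)  →  (~ 0);  cost 5 ≤ 5, done

((~ 0) ^ (~ 1))   [cost 5]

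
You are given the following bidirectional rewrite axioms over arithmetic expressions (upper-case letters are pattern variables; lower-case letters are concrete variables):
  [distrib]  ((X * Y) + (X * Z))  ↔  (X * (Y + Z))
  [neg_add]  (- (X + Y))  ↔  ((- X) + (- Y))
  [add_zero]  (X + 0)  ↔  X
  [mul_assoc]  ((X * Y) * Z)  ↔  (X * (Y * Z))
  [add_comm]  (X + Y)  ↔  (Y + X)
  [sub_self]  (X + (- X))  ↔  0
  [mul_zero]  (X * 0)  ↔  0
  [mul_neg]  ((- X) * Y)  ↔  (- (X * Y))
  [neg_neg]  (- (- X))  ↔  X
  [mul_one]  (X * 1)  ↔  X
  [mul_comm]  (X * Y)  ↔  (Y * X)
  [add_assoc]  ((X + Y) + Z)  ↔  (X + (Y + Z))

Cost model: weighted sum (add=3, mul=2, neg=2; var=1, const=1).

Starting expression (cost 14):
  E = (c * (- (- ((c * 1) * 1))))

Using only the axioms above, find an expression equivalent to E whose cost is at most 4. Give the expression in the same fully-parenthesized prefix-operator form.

(1) (c * 1)  =[mul_one →]=  c    ⊢ (c * (- (- (c * 1))))
(2) (c * 1)  =[mul_one →]=  c    ⊢ (c * (- (- c)))
(3) (- (- c))  =[neg_neg →]=  c    ⊢ cost 4, within 4

(c * c)   [cost 4]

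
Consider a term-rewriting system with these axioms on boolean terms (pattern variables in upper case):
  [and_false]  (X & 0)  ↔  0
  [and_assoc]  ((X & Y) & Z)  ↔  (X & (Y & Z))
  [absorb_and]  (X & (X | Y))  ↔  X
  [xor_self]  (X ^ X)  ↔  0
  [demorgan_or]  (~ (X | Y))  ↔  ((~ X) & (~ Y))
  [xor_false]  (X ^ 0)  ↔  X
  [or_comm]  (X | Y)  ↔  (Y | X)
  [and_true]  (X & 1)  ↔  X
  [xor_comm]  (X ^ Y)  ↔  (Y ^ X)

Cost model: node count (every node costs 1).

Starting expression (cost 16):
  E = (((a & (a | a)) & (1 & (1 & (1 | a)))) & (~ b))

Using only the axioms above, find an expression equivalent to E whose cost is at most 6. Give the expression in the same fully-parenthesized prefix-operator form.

1. [absorb_and →] (1 & (1 | a))  →  1;  E = (((a & (a | a)) & (1 & 1)) & (~ b))
2. [absorb_and →] (a & (a | a))  →  a;  E = ((a & (1 & 1)) & (~ b))
3. [and_true →] (1 & 1)  →  1;  cost 6 ≤ 6, done

((a & 1) & (~ b))   [cost 6]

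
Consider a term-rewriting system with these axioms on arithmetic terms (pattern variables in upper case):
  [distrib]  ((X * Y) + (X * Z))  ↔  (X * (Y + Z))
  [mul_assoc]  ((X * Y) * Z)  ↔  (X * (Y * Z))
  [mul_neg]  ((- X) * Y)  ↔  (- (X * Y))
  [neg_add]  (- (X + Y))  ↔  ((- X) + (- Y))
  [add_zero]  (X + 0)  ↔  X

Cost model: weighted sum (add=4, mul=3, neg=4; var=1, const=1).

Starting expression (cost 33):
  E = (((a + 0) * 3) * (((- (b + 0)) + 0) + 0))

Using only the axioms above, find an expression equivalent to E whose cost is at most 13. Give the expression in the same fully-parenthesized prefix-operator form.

((a * 3) * (- b))   [cost 13]

(1) ((- (b + 0)) + 0)  =[add_zero →]=  (- (b + 0))    ⊢ (((a + 0) * 3) * ((- (b + 0)) + 0))
(2) (b + 0)  =[add_zero →]=  b    ⊢ (((a + 0) * 3) * ((- b) + 0))
(3) ((- b) + 0)  =[add_zero →]=  (- b)    ⊢ (((a + 0) * 3) * (- b))
(4) (a + 0)  =[add_zero →]=  a    ⊢ cost 13, within 13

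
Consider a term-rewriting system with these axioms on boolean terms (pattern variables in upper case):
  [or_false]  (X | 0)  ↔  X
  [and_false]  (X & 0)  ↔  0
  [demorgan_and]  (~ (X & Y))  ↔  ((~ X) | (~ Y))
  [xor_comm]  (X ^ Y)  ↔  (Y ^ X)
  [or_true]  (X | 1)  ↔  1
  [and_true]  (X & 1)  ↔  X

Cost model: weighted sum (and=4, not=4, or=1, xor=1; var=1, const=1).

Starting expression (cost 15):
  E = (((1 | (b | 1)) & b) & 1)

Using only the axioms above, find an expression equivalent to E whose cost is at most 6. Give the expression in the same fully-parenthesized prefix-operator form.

(1 & b)   [cost 6]

(1) (b | 1)  =[or_true →]=  1    ⊢ (((1 | 1) & b) & 1)
(2) (1 | 1)  =[or_true →]=  1    ⊢ ((1 & b) & 1)
(3) ((1 & b) & 1)  =[and_true →]=  (1 & b)    ⊢ cost 6, within 6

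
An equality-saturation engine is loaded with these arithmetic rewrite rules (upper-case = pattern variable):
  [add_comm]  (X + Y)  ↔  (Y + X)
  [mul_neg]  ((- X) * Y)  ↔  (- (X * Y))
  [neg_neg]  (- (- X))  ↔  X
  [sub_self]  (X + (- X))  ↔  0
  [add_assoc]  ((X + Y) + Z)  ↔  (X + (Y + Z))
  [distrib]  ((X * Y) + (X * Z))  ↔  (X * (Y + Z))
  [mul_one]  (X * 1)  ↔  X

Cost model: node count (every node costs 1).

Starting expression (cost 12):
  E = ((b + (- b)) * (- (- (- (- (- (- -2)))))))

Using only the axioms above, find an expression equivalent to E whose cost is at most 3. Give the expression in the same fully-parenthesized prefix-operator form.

1. [neg_neg →] (- (- (- (- (- (- -2))))))  →  (- (- (- (- -2))));  E = ((b + (- b)) * (- (- (- (- -2)))))
2. [neg_neg →] (- (- (- (- -2))))  →  (- (- -2));  E = ((b + (- b)) * (- (- -2)))
3. [sub_self →] (b + (- b))  →  0;  E = (0 * (- (- -2)))
4. [neg_neg →] (- (- -2))  →  -2;  cost 3 ≤ 3, done

(0 * -2)   [cost 3]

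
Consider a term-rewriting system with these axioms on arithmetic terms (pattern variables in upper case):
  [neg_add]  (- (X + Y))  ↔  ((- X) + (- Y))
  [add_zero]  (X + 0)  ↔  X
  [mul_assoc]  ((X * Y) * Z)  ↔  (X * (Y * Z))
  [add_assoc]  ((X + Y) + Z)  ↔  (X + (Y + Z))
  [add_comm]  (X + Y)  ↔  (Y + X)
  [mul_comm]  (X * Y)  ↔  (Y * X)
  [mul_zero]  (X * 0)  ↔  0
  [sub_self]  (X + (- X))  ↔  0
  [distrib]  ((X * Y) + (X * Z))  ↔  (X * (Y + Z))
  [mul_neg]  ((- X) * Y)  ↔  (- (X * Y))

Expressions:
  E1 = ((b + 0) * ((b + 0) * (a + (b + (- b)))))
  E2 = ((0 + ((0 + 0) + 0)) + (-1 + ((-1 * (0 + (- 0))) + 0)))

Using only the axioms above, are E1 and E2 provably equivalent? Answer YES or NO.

NO

The axioms are sound identities: if E1 ↔* E2 then E1 and E2 evaluate identically under any assignment.
Under a=0, b=0: E1 evaluates to 0, E2 to -1. Distinct ⇒ no rewrite sequence connects them.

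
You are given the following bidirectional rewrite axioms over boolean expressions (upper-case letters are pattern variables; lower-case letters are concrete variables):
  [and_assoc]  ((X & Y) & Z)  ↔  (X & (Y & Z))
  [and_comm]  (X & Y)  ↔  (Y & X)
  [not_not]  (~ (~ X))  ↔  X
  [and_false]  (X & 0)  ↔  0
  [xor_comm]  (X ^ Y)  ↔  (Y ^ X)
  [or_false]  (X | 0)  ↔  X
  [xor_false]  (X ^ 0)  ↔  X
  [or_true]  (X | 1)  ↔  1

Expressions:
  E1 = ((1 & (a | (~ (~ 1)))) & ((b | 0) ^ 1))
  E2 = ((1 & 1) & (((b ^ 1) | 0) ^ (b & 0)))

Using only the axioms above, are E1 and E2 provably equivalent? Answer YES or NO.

1. [not_not →] (~ (~ 1))  →  1;  E1 = ((1 & (a | 1)) & ((b | 0) ^ 1))
2. [or_false →] (b | 0)  →  b;  E1 = ((1 & (a | 1)) & (b ^ 1))
3. [or_true →] (a | 1)  →  1;  E1 = ((1 & 1) & (b ^ 1))
4. [or_false ←] (b ^ 1)  →  ((b ^ 1) | 0);  E1 = ((1 & 1) & ((b ^ 1) | 0))
5. [xor_false ←] ((b ^ 1) | 0)  →  (((b ^ 1) | 0) ^ 0);  E1 = ((1 & 1) & (((b ^ 1) | 0) ^ 0))
6. [and_false ←] 0  →  (b & 0);  this is E2

YES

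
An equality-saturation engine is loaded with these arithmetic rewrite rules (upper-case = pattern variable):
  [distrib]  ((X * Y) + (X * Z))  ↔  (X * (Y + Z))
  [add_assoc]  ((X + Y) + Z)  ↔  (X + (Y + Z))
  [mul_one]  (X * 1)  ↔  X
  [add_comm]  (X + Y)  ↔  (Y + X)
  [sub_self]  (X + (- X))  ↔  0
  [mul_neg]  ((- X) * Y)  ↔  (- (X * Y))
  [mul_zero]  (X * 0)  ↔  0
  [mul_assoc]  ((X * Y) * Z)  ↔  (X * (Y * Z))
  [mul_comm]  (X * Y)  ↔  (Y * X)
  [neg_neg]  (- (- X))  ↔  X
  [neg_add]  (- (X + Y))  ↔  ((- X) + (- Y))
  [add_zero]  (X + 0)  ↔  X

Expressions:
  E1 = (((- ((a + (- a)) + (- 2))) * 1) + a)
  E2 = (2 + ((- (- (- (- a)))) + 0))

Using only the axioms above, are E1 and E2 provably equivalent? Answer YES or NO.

YES

step 1: sub_self (→) rewrites (a + (- a)) into 0, now (((- (0 + (- 2))) * 1) + a)
step 2: add_comm (→) rewrites (0 + (- 2)) into ((- 2) + 0), now (((- ((- 2) + 0)) * 1) + a)
step 3: add_zero (→) rewrites ((- 2) + 0) into (- 2), now (((- (- 2)) * 1) + a)
step 4: mul_one (→) rewrites ((- (- 2)) * 1) into (- (- 2)), now ((- (- 2)) + a)
step 5: neg_neg (→) rewrites (- (- 2)) into 2, now (2 + a)
step 6: neg_neg (←) rewrites a into (- (- a)), now (2 + (- (- a)))
step 7: add_zero (←) rewrites (- (- a)) into ((- (- a)) + 0), now (2 + ((- (- a)) + 0))
step 8: neg_neg (←) rewrites a into (- (- a)), which is E2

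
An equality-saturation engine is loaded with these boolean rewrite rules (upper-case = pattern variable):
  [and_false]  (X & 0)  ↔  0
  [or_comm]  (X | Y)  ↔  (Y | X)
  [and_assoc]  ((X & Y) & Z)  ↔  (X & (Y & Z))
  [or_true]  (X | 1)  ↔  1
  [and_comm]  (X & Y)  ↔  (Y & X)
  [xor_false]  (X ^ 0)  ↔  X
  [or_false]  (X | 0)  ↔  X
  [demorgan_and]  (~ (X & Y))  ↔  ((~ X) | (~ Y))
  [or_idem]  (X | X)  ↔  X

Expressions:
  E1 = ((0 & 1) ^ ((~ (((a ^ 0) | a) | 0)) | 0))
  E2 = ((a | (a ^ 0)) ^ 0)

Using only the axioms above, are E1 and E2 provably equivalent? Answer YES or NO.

All listed rules preserve value, hence provable equivalence implies equal values everywhere; look for a separating assignment.
a=0 gives E1 ↦ 1, E2 ↦ 0; values differ ⇒ not provably equivalent.

NO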